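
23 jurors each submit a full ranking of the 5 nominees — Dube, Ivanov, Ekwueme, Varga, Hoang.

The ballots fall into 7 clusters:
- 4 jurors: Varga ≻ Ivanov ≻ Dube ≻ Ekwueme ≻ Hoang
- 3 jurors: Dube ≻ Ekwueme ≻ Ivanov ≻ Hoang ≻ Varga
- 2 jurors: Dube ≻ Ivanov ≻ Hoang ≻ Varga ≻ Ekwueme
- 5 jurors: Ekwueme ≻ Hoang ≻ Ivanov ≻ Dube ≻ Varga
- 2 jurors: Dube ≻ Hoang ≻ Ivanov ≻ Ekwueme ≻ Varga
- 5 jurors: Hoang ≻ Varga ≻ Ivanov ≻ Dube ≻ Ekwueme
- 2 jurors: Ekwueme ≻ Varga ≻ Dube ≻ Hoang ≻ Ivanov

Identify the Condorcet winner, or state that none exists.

none

Head-to-head results (23 jurors):
Dube–Ivanov: Ivanov 14–9.
Dube vs Ekwueme: Dube is ranked higher on 4+3+2+2+5 = 16 ballots, Ekwueme on 7. Dube wins 16–7.
Dube vs Varga: Dube is ranked higher on 3+2+5+2 = 12 ballots, Varga on 11. Dube wins 12–11.
Dube vs Hoang: Dube is ranked higher on 4+3+2+2+2 = 13 ballots, Hoang on 10. Dube wins 13–10.
Ivanov vs Ekwueme: Ivanov wins 13–10.
Ivanov vs Varga: 12 to 11, Ivanov.
Ivanov vs Hoang: Hoang wins 14–9.
Ekwueme vs Varga: Ekwueme is ranked higher on 3+5+2+2 = 12 ballots, Varga on 11. Ekwueme wins 12–11.
Ekwueme vs Hoang: Ekwueme, 14–9.
Varga vs Hoang: Varga preferred on 4+2 = 6 ballots; Hoang wins 17–6.
No nominee is unbeaten: Dube loses to Ivanov; Ivanov loses to Hoang; Ekwueme loses to Dube; Varga loses to Dube; Hoang loses to Dube. In particular Dube → Hoang → Ivanov → Dube is a majority cycle — no Condorcet winner exists.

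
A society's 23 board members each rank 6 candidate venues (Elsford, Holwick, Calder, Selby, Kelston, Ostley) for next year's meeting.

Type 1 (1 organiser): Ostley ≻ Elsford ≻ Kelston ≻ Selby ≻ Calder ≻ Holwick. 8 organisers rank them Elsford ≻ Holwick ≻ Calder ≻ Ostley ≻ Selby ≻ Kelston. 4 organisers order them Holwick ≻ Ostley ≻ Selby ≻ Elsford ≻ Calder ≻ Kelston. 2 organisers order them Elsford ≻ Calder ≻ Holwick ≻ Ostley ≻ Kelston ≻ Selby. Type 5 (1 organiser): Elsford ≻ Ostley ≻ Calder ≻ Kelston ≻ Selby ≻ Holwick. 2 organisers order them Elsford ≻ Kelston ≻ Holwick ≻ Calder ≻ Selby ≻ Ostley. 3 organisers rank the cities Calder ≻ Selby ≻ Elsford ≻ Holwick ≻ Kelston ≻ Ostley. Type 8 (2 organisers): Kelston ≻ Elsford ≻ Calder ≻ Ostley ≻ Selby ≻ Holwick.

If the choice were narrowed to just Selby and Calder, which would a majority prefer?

Calder

Ballots ranking Selby above Calder: 1 + 4 = 5.
Ballots ranking Calder above Selby: 23 − 5 = 18.
Calder wins the head-to-head 18–5.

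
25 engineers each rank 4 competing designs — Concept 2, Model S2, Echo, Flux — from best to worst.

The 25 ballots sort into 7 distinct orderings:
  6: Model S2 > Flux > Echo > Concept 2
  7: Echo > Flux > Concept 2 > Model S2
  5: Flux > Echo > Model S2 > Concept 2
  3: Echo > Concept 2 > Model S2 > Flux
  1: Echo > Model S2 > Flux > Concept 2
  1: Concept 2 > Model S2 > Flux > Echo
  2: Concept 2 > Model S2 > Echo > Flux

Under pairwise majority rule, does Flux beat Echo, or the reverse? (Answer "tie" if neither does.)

Ballots ranking Flux above Echo: 6 + 5 + 1 = 12.
Ballots ranking Echo above Flux: 25 − 12 = 13.
Echo wins the head-to-head 13–12.

Echo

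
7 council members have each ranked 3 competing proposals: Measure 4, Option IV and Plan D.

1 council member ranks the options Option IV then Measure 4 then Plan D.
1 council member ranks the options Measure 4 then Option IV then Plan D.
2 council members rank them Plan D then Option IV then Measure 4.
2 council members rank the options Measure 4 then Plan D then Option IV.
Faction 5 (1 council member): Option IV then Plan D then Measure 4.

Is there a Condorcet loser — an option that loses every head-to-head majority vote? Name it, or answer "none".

none

Head-to-head results (7 council members):
Measure 4 vs Option IV: 3 to 4, Option IV.
Measure 4 vs Plan D: 1+1+2 = 4 for Measure 4, 3 for Plan D — Measure 4 by 4–3.
Option IV vs Plan D: 1+1+1 = 3 for Option IV, 4 for Plan D — Plan D by 4–3.
No option is winless: Measure 4 beats Plan D; Option IV beats Measure 4; Plan D beats Option IV. There is no Condorcet loser.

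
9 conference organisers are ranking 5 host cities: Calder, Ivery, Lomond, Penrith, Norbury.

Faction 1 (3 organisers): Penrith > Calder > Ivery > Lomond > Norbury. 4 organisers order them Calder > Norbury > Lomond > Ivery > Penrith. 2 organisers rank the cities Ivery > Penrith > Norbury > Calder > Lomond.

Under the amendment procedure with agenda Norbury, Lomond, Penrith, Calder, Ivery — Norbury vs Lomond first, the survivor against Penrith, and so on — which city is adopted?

Ivery

Round 1: Norbury vs Lomond — 6–3, Norbury advances.
Round 2: Norbury vs Penrith — 4–5, Penrith advances.
Round 3: Penrith vs Calder — 5–4, Penrith advances.
Round 4: Penrith vs Ivery — 3–6, Ivery advances.
Ivery survives the agenda.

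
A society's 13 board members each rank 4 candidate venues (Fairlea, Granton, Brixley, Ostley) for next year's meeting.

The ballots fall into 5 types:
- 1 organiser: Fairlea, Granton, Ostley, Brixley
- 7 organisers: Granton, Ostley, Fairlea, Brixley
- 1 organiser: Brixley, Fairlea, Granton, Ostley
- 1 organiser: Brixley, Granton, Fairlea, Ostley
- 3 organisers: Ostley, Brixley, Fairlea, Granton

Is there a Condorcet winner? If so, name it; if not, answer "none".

Head-to-head results (13 organisers):
Fairlea vs Granton: Granton, 8–5.
Fairlea vs Brixley: Fairlea wins 8–5.
Fairlea vs Ostley: Fairlea preferred on 1+1+1 = 3 ballots; Ostley wins 10–3.
Granton vs Brixley: 1+7 = 8 for Granton, 5 for Brixley — Granton by 8–5.
Granton vs Ostley: Granton wins 10–3.
Brixley vs Ostley: Ostley wins 11–2.
Granton wins every pairwise contest, so Granton is the Condorcet winner.

Granton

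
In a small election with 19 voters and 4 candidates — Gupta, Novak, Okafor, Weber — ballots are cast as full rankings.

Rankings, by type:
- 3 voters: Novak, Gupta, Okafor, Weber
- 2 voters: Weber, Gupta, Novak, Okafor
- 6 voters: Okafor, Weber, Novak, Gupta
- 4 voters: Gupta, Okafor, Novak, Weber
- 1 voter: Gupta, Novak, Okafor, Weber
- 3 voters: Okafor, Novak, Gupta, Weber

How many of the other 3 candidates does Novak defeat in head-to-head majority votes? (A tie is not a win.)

Novak against each rival (19 voters):
Novak vs Gupta: Novak, 12–7.
Novak vs Okafor: Novak is ranked higher on 3+2+1 = 6 ballots, Okafor on 13. Okafor wins 13–6.
Novak vs Weber: 3+4+1+3 = 11 for Novak, 8 for Weber — Novak by 11–8.
Novak beats Gupta, Weber; loses to Okafor — 2 pairwise wins.

2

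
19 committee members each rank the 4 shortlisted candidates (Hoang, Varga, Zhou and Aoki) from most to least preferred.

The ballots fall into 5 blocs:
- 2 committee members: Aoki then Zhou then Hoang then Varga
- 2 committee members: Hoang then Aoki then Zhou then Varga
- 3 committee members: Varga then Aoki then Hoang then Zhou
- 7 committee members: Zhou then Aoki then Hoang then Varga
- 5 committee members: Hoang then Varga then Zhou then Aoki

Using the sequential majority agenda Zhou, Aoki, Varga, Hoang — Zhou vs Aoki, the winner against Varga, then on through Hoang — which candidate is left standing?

Hoang

Round 1: Zhou vs Aoki — 12–7, Zhou advances.
Round 2: Zhou vs Varga — 11–8, Zhou advances.
Round 3: Zhou vs Hoang — 9–10, Hoang advances.
The agenda winner is Hoang.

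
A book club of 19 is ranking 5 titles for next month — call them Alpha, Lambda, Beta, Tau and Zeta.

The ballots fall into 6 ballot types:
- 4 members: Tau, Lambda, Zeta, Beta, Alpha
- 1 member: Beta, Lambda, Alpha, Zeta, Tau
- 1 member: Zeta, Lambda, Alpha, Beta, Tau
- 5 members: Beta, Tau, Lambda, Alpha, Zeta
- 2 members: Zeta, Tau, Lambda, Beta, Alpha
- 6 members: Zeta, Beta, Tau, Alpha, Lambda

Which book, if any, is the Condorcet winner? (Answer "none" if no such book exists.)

Head-to-head results (19 members):
Alpha vs Lambda: 6 to 13, Lambda.
Alpha vs Beta: 1 to 18, Beta.
Alpha vs Tau: 2 to 17, Tau.
Alpha vs Zeta: Zeta wins 13–6.
Lambda vs Beta: Lambda is ranked higher on 4+1+2 = 7 ballots, Beta on 12. Beta wins 12–7.
Lambda vs Tau: 2 to 17, Tau.
Lambda vs Zeta: 4+1+5 = 10 for Lambda, 9 for Zeta — Lambda by 10–9.
Beta vs Tau: Beta wins 13–6.
Beta vs Zeta: Beta is ranked higher on 1+5 = 6 ballots, Zeta on 13. Zeta wins 13–6.
Tau vs Zeta: Tau is ranked higher on 4+5 = 9 ballots, Zeta on 10. Zeta wins 10–9.
Every book loses at least once (Alpha loses to Lambda; Lambda loses to Beta; Beta loses to Zeta; Tau loses to Beta; Zeta loses to Lambda). The majority relation contains the cycle Lambda → Zeta → Beta → Lambda, so there is no Condorcet winner.

none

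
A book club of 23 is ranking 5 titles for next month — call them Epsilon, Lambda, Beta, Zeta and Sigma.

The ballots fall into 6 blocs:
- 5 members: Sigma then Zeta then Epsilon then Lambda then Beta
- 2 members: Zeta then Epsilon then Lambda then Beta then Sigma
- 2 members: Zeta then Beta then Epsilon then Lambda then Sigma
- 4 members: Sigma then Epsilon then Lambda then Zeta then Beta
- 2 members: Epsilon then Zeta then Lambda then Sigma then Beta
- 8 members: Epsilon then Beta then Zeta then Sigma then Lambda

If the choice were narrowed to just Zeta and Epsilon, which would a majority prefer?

Epsilon

Ballots ranking Zeta above Epsilon: 5 + 2 + 2 = 9.
Ballots ranking Epsilon above Zeta: 23 − 9 = 14.
Epsilon wins the head-to-head 14–9.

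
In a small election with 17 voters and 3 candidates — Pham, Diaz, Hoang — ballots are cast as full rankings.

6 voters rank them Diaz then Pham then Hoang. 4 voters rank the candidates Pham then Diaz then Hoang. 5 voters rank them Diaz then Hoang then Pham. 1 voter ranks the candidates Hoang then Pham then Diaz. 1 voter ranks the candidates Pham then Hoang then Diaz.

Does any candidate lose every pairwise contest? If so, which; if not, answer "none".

Hoang

Pairwise majorities:
Pham vs Diaz: Pham is ranked higher on 4+1+1 = 6 ballots, Diaz on 11. Diaz wins 11–6.
Pham vs Hoang: Pham preferred on 6+4+1 = 11 ballots; Pham wins 11–6.
Diaz vs Hoang: Diaz preferred on 6+4+5 = 15 ballots; Diaz wins 15–2.
Hoang loses to every other candidate — it is the Condorcet loser.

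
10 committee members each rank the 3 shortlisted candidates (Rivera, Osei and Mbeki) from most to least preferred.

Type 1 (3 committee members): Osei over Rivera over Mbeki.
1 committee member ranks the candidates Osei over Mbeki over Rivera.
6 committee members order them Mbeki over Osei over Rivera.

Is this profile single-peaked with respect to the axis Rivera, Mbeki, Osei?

Axis positions: Rivera=1, Mbeki=2, Osei=3.
Type 1: ranking walks positions 3-1-2; Rivera is ranked above Mbeki even though Mbeki lies between Rivera and the peak Osei on the axis — preferences dip and rise again. Not single-peaked.
Type 2 (peak Osei at position 3): ranking walks positions 3-2-1, expanding outward from the peak — single-peaked.
Type 3 (peak Mbeki at position 2): ranking walks positions 2-3-1, expanding outward from the peak — single-peaked.
Type 1 violates single-peakedness, so the profile is not single-peaked on this axis.

no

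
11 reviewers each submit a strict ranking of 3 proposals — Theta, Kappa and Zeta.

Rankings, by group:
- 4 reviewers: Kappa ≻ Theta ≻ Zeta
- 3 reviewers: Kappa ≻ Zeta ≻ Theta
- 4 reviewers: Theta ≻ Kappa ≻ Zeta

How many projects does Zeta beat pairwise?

Zeta against each rival (11 reviewers):
Zeta vs Theta: Zeta is ranked higher on 3 ballots, Theta on 8. Theta wins 8–3.
Zeta vs Kappa: 0 to 11, Kappa.
Zeta beats no one; loses to Theta, Kappa — 0 pairwise wins.

0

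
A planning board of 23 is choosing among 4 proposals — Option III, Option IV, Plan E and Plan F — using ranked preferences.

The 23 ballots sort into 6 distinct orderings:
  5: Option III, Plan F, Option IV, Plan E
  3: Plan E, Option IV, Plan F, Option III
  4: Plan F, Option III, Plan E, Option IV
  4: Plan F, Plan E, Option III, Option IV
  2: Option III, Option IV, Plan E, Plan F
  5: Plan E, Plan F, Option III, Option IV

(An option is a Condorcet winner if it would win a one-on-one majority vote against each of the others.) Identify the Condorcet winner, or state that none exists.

Plan F

Pairwise majorities:
Option III vs Option IV: 5+4+4+2+5 = 20 for Option III, 3 for Option IV — Option III by 20–3.
Option III vs Plan E: 5+4+2 = 11 for Option III, 12 for Plan E — Plan E by 12–11.
Option III vs Plan F: Option III is ranked higher on 5+2 = 7 ballots, Plan F on 16. Plan F wins 16–7.
Option IV vs Plan E: 7 to 16, Plan E.
Option IV vs Plan F: Option IV preferred on 3+2 = 5 ballots; Plan F wins 18–5.
Plan E vs Plan F: 3+2+5 = 10 for Plan E, 13 for Plan F — Plan F by 13–10.
Plan F beats each of Option III, Option IV, Plan E — Plan F is the Condorcet winner.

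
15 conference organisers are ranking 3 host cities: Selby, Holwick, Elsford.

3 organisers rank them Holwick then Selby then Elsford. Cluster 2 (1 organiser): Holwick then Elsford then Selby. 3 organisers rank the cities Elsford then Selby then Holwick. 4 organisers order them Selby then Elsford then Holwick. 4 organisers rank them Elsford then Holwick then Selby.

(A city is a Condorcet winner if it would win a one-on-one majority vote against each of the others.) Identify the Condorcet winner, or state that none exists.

Elsford

Check each pair by majority over 15 ballots:
Selby vs Holwick: 3+4 = 7 for Selby, 8 for Holwick — Holwick by 8–7.
Selby vs Elsford: 3+4 = 7 for Selby, 8 for Elsford — Elsford by 8–7.
Holwick vs Elsford: Holwick preferred on 3+1 = 4 ballots; Elsford wins 11–4.
Elsford beats each of Selby, Holwick — Elsford is the Condorcet winner.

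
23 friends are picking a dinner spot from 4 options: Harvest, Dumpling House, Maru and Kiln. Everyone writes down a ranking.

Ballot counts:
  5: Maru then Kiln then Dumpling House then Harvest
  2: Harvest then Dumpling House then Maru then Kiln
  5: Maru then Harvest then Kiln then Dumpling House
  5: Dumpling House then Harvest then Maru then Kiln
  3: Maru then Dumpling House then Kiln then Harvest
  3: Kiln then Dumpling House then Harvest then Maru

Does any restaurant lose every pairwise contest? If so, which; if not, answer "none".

Pairwise majorities:
Harvest vs Dumpling House: Dumpling House wins 16–7.
Harvest vs Maru: Maru wins 13–10.
Harvest vs Kiln: Harvest is ranked higher on 2+5+5 = 12 ballots, Kiln on 11. Harvest wins 12–11.
Dumpling House vs Maru: Dumpling House is ranked higher on 2+5+3 = 10 ballots, Maru on 13. Maru wins 13–10.
Dumpling House vs Kiln: Dumpling House preferred on 2+5+3 = 10 ballots; Kiln wins 13–10.
Maru vs Kiln: Maru is ranked higher on 5+2+5+5+3 = 20 ballots, Kiln on 3. Maru wins 20–3.
Every restaurant wins at least one matchup (Harvest beats Kiln; Dumpling House beats Harvest; Maru beats Harvest; Kiln beats Dumpling House), so there is no Condorcet loser.

none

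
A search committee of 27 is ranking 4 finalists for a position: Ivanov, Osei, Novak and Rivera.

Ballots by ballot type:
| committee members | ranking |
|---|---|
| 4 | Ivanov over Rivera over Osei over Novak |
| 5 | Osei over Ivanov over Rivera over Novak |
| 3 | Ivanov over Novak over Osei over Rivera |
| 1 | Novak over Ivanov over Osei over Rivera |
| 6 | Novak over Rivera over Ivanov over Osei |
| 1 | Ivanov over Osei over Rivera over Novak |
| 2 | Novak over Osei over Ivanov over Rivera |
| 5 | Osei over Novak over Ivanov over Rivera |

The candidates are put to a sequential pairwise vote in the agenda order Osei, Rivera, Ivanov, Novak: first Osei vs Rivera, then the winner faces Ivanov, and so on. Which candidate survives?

Novak

Round 1: Osei vs Rivera — 17–10, Osei advances.
Round 2: Osei vs Ivanov — 12–15, Ivanov advances.
Round 3: Ivanov vs Novak — 13–14, Novak advances.
The agenda winner is Novak.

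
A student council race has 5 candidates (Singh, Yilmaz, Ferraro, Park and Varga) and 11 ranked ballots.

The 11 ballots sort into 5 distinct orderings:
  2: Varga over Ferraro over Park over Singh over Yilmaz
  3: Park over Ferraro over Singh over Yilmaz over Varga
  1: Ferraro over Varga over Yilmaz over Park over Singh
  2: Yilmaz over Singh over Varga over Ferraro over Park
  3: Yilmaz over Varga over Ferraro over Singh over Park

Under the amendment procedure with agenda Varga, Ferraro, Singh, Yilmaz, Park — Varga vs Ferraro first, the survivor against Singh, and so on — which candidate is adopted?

Round 1: Varga vs Ferraro — 7–4, Varga advances.
Round 2: Varga vs Singh — 6–5, Varga advances.
Round 3: Varga vs Yilmaz — 3–8, Yilmaz advances.
Round 4: Yilmaz vs Park — 6–5, Yilmaz advances.
The agenda winner is Yilmaz.

Yilmaz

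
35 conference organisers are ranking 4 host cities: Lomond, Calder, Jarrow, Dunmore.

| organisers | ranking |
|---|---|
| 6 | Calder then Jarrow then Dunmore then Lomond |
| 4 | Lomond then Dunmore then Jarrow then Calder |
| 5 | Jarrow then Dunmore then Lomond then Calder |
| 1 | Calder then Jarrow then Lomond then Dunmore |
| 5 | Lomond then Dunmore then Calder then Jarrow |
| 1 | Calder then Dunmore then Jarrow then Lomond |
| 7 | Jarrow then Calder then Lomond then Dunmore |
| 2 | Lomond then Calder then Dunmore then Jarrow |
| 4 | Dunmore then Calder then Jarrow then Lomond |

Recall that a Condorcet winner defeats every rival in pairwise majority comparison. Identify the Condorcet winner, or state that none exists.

none

Pairwise majorities:
Lomond vs Calder: Calder, 19–16.
Lomond–Jarrow: Jarrow 24–11.
Lomond vs Dunmore: Lomond wins 19–16.
Calder–Jarrow: Calder 19–16.
Calder vs Dunmore: Dunmore wins 18–17.
Jarrow–Dunmore: Jarrow 19–16.
No city is unbeaten: Lomond loses to Calder; Calder loses to Dunmore; Jarrow loses to Calder; Dunmore loses to Lomond. In particular Lomond > Dunmore > Calder > Lomond is a majority cycle — no Condorcet winner exists.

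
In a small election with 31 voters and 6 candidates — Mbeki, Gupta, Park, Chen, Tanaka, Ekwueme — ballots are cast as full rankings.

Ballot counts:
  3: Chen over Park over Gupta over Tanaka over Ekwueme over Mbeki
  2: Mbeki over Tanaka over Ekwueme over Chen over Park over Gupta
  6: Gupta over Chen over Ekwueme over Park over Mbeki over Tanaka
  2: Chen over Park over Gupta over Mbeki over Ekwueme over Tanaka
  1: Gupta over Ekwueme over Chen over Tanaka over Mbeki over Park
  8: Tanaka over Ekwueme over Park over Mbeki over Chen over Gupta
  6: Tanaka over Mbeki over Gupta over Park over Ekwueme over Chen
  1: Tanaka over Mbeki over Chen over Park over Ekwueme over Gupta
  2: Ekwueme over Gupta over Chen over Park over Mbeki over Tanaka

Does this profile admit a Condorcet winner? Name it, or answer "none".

Tanaka

Head-to-head results (31 voters):
Mbeki vs Gupta: 17 to 14, Mbeki.
Mbeki vs Park: Mbeki preferred on 2+1+6+1 = 10 ballots; Park wins 21–10.
Mbeki vs Chen: Mbeki, 17–14.
Mbeki vs Tanaka: Tanaka wins 19–12.
Mbeki vs Ekwueme: Ekwueme wins 20–11.
Gupta vs Park: Gupta is ranked higher on 6+1+6+2 = 15 ballots, Park on 16. Park wins 16–15.
Gupta vs Chen: Gupta preferred on 6+1+6+2 = 15 ballots; Chen wins 16–15.
Gupta vs Tanaka: Gupta preferred on 3+6+2+1+2 = 14 ballots; Tanaka wins 17–14.
Gupta vs Ekwueme: Gupta is ranked higher on 3+6+2+1+6 = 18 ballots, Ekwueme on 13. Gupta wins 18–13.
Park vs Chen: Chen wins 17–14.
Park–Tanaka: Tanaka 18–13.
Park–Ekwueme: Ekwueme 19–12.
Chen vs Tanaka: Tanaka, 17–14.
Chen vs Ekwueme: Ekwueme, 19–12.
Tanaka vs Ekwueme: 3+2+8+6+1 = 20 for Tanaka, 11 for Ekwueme — Tanaka by 20–11.
Tanaka wins every pairwise contest, so Tanaka is the Condorcet winner.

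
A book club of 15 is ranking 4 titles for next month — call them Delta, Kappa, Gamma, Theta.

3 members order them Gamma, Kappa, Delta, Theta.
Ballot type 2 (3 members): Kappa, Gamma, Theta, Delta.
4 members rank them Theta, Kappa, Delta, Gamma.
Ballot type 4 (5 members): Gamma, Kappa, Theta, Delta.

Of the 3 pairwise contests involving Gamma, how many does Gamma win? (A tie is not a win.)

3

Gamma against each rival (15 members):
Gamma vs Delta: Gamma is ranked higher on 3+3+5 = 11 ballots, Delta on 4. Gamma wins 11–4.
Gamma vs Kappa: Gamma, 8–7.
Gamma vs Theta: 11 to 4, Gamma.
Gamma beats Delta, Kappa, Theta — 3 pairwise wins.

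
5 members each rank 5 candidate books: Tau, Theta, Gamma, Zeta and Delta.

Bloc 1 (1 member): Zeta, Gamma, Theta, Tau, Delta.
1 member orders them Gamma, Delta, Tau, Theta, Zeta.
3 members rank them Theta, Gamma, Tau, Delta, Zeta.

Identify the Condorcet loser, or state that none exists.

Zeta

Pairwise majorities:
Tau vs Theta: Tau preferred on 1 ballot; Theta wins 4–1.
Tau vs Gamma: Gamma wins 5–0.
Tau vs Zeta: Tau wins 4–1.
Tau–Delta: Tau 4–1.
Theta vs Gamma: Theta is ranked higher on 3 ballots, Gamma on 2. Theta wins 3–2.
Theta–Zeta: Theta 4–1.
Theta vs Delta: Theta preferred on 1+3 = 4 ballots; Theta wins 4–1.
Gamma–Zeta: Gamma 4–1.
Gamma vs Delta: 5 to 0, Gamma.
Zeta vs Delta: 1 for Zeta, 4 for Delta — Delta by 4–1.
Only Zeta has no wins; Zeta is the Condorcet loser.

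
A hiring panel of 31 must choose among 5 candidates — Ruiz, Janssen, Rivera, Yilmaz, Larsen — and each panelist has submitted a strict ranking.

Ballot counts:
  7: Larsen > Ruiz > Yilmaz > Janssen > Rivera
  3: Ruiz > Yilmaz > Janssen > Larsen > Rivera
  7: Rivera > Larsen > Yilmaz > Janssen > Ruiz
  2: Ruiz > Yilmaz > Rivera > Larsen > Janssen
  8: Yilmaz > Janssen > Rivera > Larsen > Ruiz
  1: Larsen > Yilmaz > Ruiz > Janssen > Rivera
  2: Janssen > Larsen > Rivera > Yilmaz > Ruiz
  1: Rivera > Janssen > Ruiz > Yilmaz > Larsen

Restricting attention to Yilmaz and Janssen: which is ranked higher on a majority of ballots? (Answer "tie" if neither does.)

Yilmaz

Ballots ranking Yilmaz above Janssen: 7 + 3 + 7 + 2 + 8 + 1 = 28.
Ballots ranking Janssen above Yilmaz: 31 − 28 = 3.
Yilmaz wins the head-to-head 28–3.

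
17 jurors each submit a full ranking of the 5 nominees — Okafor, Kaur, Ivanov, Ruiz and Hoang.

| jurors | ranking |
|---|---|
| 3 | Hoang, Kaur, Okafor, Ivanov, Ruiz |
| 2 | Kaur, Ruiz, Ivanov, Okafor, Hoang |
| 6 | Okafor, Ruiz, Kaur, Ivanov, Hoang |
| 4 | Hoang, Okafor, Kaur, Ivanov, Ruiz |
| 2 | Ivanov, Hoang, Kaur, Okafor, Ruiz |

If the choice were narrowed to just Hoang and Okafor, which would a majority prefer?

Ballots ranking Hoang above Okafor: 3 + 4 + 2 = 9.
Ballots ranking Okafor above Hoang: 17 − 9 = 8.
Hoang wins the head-to-head 9–8.

Hoang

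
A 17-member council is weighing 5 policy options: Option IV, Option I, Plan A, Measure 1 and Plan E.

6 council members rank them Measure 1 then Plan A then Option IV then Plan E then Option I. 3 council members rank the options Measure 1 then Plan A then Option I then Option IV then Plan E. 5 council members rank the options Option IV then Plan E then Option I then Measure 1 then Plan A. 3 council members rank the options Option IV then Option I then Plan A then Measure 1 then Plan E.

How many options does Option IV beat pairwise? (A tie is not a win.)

Option IV against each rival (17 council members):
Option IV vs Option I: 14 to 3, Option IV.
Option IV vs Plan A: 5+3 = 8 for Option IV, 9 for Plan A — Plan A by 9–8.
Option IV vs Measure 1: Option IV is ranked higher on 5+3 = 8 ballots, Measure 1 on 9. Measure 1 wins 9–8.
Option IV vs Plan E: 17 to 0, Option IV.
Option IV beats Option I, Plan E; loses to Plan A, Measure 1 — 2 pairwise wins.

2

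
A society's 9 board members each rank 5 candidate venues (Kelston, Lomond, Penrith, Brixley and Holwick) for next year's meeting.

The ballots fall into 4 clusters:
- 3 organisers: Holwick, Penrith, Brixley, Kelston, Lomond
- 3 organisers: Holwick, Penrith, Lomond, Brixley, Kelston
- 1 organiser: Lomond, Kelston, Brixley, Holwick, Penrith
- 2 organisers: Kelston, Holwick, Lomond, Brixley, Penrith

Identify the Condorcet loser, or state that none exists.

none

Pairwise majorities:
Kelston vs Lomond: Kelston preferred on 3+2 = 5 ballots; Kelston wins 5–4.
Kelston vs Penrith: Penrith wins 6–3.
Kelston–Brixley: Brixley 6–3.
Kelston–Holwick: Holwick 6–3.
Lomond vs Penrith: Penrith, 6–3.
Lomond vs Brixley: Lomond wins 6–3.
Lomond vs Holwick: Holwick, 8–1.
Penrith vs Brixley: 6 to 3, Penrith.
Penrith vs Holwick: Holwick, 9–0.
Brixley vs Holwick: Brixley preferred on 1 ballot; Holwick wins 8–1.
Every city wins at least one matchup (Kelston beats Lomond; Lomond beats Brixley; Penrith beats Kelston; Brixley beats Kelston; Holwick beats Kelston), so there is no Condorcet loser.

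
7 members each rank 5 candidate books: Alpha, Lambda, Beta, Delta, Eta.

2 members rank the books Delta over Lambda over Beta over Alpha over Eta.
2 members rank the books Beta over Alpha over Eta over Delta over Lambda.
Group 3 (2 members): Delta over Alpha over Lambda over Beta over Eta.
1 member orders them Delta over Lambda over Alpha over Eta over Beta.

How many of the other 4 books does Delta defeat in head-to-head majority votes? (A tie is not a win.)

4

Delta against each rival (7 members):
Delta vs Alpha: Delta is ranked higher on 2+2+1 = 5 ballots, Alpha on 2. Delta wins 5–2.
Delta vs Lambda: 7 to 0, Delta.
Delta vs Beta: Delta wins 5–2.
Delta vs Eta: Delta is ranked higher on 2+2+1 = 5 ballots, Eta on 2. Delta wins 5–2.
Delta beats Alpha, Lambda, Beta, Eta — 4 pairwise wins.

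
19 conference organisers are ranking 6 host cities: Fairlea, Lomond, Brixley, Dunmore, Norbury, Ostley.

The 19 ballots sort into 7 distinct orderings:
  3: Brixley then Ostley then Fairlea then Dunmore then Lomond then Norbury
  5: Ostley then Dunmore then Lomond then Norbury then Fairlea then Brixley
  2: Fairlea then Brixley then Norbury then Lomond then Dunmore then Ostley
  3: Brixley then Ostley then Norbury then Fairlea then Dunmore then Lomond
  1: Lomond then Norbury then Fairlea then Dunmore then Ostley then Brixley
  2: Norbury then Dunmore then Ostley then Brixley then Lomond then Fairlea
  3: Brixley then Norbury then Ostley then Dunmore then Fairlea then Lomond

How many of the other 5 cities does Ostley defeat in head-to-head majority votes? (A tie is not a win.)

Ostley against each rival (19 organisers):
Ostley–Fairlea: Ostley 16–3.
Ostley vs Lomond: Ostley, 16–3.
Ostley vs Brixley: Ostley is ranked higher on 5+1+2 = 8 ballots, Brixley on 11. Brixley wins 11–8.
Ostley vs Dunmore: 3+5+3+3 = 14 for Ostley, 5 for Dunmore — Ostley by 14–5.
Ostley vs Norbury: Ostley wins 11–8.
Ostley beats Fairlea, Lomond, Dunmore, Norbury; loses to Brixley — 4 pairwise wins.

4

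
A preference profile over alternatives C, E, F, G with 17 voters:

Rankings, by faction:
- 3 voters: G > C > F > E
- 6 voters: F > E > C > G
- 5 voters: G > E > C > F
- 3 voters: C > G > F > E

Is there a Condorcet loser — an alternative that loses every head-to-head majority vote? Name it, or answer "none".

none

Head-to-head results (17 voters):
C–E: E 11–6.
C vs F: C wins 11–6.
C vs G: C wins 9–8.
E vs F: F wins 12–5.
E–G: G 11–6.
F–G: G 11–6.
Each alternative has at least one pairwise win (C beats F; E beats C; F beats E; G beats E) — no Condorcet loser.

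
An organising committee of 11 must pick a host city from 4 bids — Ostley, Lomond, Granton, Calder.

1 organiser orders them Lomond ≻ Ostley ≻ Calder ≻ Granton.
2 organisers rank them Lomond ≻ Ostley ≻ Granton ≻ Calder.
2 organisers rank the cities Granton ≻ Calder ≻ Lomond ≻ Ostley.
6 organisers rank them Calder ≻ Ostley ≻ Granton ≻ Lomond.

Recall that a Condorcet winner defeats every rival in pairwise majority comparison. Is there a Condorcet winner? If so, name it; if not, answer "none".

Pairwise majorities:
Ostley vs Lomond: Ostley, 6–5.
Ostley–Granton: Ostley 9–2.
Ostley–Calder: Calder 8–3.
Lomond vs Granton: Granton wins 8–3.
Lomond vs Calder: Calder, 8–3.
Granton vs Calder: Calder, 7–4.
Only Calder has no losses; Calder is the Condorcet winner.

Calder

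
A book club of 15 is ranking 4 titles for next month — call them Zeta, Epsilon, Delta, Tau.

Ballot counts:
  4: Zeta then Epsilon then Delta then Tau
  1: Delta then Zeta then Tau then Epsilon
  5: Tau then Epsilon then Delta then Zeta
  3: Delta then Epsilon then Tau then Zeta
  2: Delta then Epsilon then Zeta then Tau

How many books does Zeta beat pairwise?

Zeta against each rival (15 members):
Zeta vs Epsilon: Epsilon, 10–5.
Zeta–Delta: Delta 11–4.
Zeta vs Tau: Tau wins 8–7.
Zeta beats no one; loses to Epsilon, Delta, Tau — 0 pairwise wins.

0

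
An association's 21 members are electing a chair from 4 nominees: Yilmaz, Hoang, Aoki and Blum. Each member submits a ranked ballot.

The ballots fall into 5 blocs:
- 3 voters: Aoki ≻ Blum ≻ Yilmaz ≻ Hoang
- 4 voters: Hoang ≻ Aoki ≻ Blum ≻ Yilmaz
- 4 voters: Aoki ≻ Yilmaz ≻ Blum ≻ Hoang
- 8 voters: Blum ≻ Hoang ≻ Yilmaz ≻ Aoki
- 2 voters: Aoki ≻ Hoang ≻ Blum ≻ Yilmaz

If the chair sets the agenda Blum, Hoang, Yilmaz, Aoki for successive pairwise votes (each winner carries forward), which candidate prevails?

Aoki

Round 1: Blum vs Hoang — 15–6, Blum advances.
Round 2: Blum vs Yilmaz — 17–4, Blum advances.
Round 3: Blum vs Aoki — 8–13, Aoki advances.
Aoki survives the agenda.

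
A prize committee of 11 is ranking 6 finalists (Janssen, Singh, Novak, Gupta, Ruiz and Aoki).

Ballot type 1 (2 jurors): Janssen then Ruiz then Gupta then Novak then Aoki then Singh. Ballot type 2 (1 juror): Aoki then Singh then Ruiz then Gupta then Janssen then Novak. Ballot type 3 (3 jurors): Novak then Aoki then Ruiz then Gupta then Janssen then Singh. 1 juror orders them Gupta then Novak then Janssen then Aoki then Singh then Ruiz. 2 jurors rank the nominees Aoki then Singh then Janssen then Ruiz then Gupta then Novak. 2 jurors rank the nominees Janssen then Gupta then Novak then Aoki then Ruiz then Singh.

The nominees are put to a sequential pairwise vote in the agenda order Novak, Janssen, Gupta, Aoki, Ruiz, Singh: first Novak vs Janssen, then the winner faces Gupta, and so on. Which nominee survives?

Round 1: Novak vs Janssen — 4–7, Janssen advances.
Round 2: Janssen vs Gupta — 6–5, Janssen advances.
Round 3: Janssen vs Aoki — 5–6, Aoki advances.
Round 4: Aoki vs Ruiz — 9–2, Aoki advances.
Round 5: Aoki vs Singh — 11–0, Aoki advances.
Aoki survives the agenda.

Aoki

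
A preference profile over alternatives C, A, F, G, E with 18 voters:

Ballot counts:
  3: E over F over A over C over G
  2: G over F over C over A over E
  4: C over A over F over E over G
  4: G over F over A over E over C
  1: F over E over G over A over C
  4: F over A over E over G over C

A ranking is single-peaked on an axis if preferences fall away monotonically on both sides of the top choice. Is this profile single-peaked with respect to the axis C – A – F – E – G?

no

Axis positions: C=1, A=2, F=3, E=4, G=5.
Ballot type 1 (peak E at position 4): ranking walks positions 4-3-2-1-5, expanding outward from the peak — single-peaked.
Ballot type 2: ranking walks positions 5-3-1-2-4; F is ranked above E even though E lies between F and the peak G on the axis — preferences dip and rise again. Not single-peaked.
Ballot type 3 (peak C at position 1): ranking walks positions 1-2-3-4-5, expanding outward from the peak — single-peaked.
Ballot type 4: ranking walks positions 5-3-2-4-1; F is ranked above E even though E lies between F and the peak G on the axis — preferences dip and rise again. Not single-peaked.
Ballot type 5 (peak F at position 3): ranking walks positions 3-4-5-2-1, expanding outward from the peak — single-peaked.
Ballot type 6 (peak F at position 3): ranking walks positions 3-2-4-5-1, expanding outward from the peak — single-peaked.
Ballot type 2 violates single-peakedness, so the profile is not single-peaked on this axis.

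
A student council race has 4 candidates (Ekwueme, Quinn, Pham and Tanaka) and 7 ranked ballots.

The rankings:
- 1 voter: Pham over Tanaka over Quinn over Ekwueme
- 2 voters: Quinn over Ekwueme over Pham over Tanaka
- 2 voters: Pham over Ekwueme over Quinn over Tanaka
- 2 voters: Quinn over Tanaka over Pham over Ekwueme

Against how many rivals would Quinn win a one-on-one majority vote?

3

Quinn against each rival (7 voters):
Quinn–Ekwueme: Quinn 5–2.
Quinn vs Pham: Quinn wins 4–3.
Quinn vs Tanaka: Quinn is ranked higher on 2+2+2 = 6 ballots, Tanaka on 1. Quinn wins 6–1.
Quinn beats Ekwueme, Pham, Tanaka — 3 pairwise wins.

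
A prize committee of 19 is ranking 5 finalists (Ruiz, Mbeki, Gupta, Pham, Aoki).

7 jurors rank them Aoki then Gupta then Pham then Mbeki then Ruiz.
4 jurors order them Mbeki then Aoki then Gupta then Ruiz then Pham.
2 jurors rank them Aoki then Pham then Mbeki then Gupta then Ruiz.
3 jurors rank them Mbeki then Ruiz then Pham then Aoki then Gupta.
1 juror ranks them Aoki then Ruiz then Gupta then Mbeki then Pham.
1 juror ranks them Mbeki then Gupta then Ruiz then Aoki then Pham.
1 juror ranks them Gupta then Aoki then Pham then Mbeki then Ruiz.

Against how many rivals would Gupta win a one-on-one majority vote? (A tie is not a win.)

Gupta against each rival (19 jurors):
Gupta vs Ruiz: Gupta preferred on 7+4+2+1+1 = 15 ballots; Gupta wins 15–4.
Gupta vs Mbeki: 9 to 10, Mbeki.
Gupta vs Pham: Gupta is ranked higher on 7+4+1+1+1 = 14 ballots, Pham on 5. Gupta wins 14–5.
Gupta vs Aoki: 2 to 17, Aoki.
Gupta beats Ruiz, Pham; loses to Mbeki, Aoki — 2 pairwise wins.

2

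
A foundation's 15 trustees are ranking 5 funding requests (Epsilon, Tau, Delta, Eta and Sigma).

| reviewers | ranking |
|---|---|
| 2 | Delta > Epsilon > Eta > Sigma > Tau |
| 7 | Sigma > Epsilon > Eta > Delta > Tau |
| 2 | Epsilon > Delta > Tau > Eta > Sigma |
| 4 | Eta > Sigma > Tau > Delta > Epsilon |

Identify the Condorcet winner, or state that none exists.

Pairwise majorities:
Epsilon–Tau: Epsilon 11–4.
Epsilon vs Delta: Epsilon wins 9–6.
Epsilon vs Eta: Epsilon, 11–4.
Epsilon vs Sigma: Sigma wins 11–4.
Tau–Delta: Delta 11–4.
Tau vs Eta: Eta wins 13–2.
Tau vs Sigma: Sigma wins 13–2.
Delta–Eta: Eta 11–4.
Delta vs Sigma: Sigma wins 11–4.
Eta vs Sigma: Eta, 8–7.
Every project loses at least once (Epsilon loses to Sigma; Tau loses to Epsilon; Delta loses to Epsilon; Eta loses to Epsilon; Sigma loses to Eta). The majority relation contains the cycle Epsilon beats Eta beats Sigma beats Epsilon, so there is no Condorcet winner.

none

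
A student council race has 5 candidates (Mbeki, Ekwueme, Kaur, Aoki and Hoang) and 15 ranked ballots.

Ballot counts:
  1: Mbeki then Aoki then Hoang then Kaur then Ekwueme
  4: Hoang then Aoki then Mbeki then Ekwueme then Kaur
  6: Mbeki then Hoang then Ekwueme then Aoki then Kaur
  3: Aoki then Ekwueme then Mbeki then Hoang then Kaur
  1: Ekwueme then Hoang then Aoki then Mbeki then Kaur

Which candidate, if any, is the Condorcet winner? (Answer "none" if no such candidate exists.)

Head-to-head results (15 voters):
Mbeki vs Ekwueme: 1+4+6 = 11 for Mbeki, 4 for Ekwueme — Mbeki by 11–4.
Mbeki vs Kaur: 15 to 0, Mbeki.
Mbeki vs Aoki: 1+6 = 7 for Mbeki, 8 for Aoki — Aoki by 8–7.
Mbeki vs Hoang: 1+6+3 = 10 for Mbeki, 5 for Hoang — Mbeki by 10–5.
Ekwueme vs Kaur: Ekwueme preferred on 4+6+3+1 = 14 ballots; Ekwueme wins 14–1.
Ekwueme vs Aoki: Ekwueme is ranked higher on 6+1 = 7 ballots, Aoki on 8. Aoki wins 8–7.
Ekwueme vs Hoang: Ekwueme preferred on 3+1 = 4 ballots; Hoang wins 11–4.
Kaur vs Aoki: Kaur is ranked higher on 0 ballots, Aoki on 15. Aoki wins 15–0.
Kaur vs Hoang: 0 for Kaur, 15 for Hoang — Hoang by 15–0.
Aoki vs Hoang: 1+3 = 4 for Aoki, 11 for Hoang — Hoang by 11–4.
Every candidate loses at least once (Mbeki loses to Aoki; Ekwueme loses to Mbeki; Kaur loses to Mbeki; Aoki loses to Hoang; Hoang loses to Mbeki). The majority relation contains the cycle Mbeki > Hoang > Aoki > Mbeki, so there is no Condorcet winner.

none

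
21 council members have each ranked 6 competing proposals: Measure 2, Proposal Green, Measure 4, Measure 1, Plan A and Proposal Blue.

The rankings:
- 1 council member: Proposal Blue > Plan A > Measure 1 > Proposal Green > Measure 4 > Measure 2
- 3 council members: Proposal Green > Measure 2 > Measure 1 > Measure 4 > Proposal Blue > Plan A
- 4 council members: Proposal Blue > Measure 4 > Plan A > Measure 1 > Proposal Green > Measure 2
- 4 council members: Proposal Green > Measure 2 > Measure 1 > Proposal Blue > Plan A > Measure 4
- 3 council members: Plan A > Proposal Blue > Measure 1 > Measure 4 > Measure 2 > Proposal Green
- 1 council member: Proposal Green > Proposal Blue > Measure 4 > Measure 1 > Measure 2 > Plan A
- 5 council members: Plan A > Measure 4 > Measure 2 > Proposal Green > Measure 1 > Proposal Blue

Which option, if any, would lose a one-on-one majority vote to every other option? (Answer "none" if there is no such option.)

Head-to-head results (21 council members):
Measure 2 vs Proposal Green: Measure 2 preferred on 3+5 = 8 ballots; Proposal Green wins 13–8.
Measure 2 vs Measure 4: 3+4 = 7 for Measure 2, 14 for Measure 4 — Measure 4 by 14–7.
Measure 2–Measure 1: Measure 2 12–9.
Measure 2 vs Plan A: 8 to 13, Plan A.
Measure 2 vs Proposal Blue: Measure 2 preferred on 3+4+5 = 12 ballots; Measure 2 wins 12–9.
Proposal Green–Measure 4: Measure 4 12–9.
Proposal Green vs Measure 1: 3+4+1+5 = 13 for Proposal Green, 8 for Measure 1 — Proposal Green by 13–8.
Proposal Green vs Plan A: 3+4+1 = 8 for Proposal Green, 13 for Plan A — Plan A by 13–8.
Proposal Green vs Proposal Blue: 3+4+1+5 = 13 for Proposal Green, 8 for Proposal Blue — Proposal Green by 13–8.
Measure 4 vs Measure 1: Measure 4 preferred on 4+1+5 = 10 ballots; Measure 1 wins 11–10.
Measure 4 vs Plan A: 3+4+1 = 8 for Measure 4, 13 for Plan A — Plan A by 13–8.
Measure 4 vs Proposal Blue: Proposal Blue wins 13–8.
Measure 1 vs Plan A: Plan A, 13–8.
Measure 1 vs Proposal Blue: Measure 1 wins 12–9.
Plan A vs Proposal Blue: 3+5 = 8 for Plan A, 13 for Proposal Blue — Proposal Blue by 13–8.
Each option has at least one pairwise win (Measure 2 beats Measure 1; Proposal Green beats Measure 2; Measure 4 beats Measure 2; Measure 1 beats Measure 4; Plan A beats Measure 2; Proposal Blue beats Measure 4) — no Condorcet loser.

none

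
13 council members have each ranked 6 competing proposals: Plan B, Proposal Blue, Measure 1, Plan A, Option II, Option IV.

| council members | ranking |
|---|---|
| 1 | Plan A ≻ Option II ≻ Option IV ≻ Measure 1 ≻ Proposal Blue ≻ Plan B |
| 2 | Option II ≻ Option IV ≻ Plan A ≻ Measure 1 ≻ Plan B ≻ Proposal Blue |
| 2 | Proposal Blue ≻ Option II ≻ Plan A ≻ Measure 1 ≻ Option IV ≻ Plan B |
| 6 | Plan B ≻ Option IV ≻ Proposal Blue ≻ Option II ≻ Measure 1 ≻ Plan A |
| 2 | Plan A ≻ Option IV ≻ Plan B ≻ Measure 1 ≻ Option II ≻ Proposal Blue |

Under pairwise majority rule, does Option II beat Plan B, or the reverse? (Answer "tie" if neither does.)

Ballots ranking Option II above Plan B: 1 + 2 + 2 = 5.
Ballots ranking Plan B above Option II: 13 − 5 = 8.
Plan B wins the head-to-head 8–5.

Plan B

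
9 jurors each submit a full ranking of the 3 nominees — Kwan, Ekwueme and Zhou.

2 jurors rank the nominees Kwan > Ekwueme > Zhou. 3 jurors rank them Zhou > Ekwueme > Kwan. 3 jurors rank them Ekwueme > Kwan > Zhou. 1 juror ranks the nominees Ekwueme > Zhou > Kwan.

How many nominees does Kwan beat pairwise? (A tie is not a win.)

1

Kwan against each rival (9 jurors):
Kwan–Ekwueme: Ekwueme 7–2.
Kwan vs Zhou: Kwan preferred on 2+3 = 5 ballots; Kwan wins 5–4.
Kwan beats Zhou; loses to Ekwueme — 1 pairwise win.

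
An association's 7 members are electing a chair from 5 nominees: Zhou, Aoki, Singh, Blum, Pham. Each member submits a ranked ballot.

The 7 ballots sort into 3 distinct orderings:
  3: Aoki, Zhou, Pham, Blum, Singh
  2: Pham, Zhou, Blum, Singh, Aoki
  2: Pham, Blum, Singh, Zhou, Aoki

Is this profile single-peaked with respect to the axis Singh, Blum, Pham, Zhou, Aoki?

Axis positions: Singh=1, Blum=2, Pham=3, Zhou=4, Aoki=5.
Faction 1 (peak Aoki at position 5): ranking walks positions 5-4-3-2-1, expanding outward from the peak — single-peaked.
Faction 2 (peak Pham at position 3): ranking walks positions 3-4-2-1-5, expanding outward from the peak — single-peaked.
Faction 3 (peak Pham at position 3): ranking walks positions 3-2-1-4-5, expanding outward from the peak — single-peaked.
Every ranking is single-peaked on this axis.

yes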